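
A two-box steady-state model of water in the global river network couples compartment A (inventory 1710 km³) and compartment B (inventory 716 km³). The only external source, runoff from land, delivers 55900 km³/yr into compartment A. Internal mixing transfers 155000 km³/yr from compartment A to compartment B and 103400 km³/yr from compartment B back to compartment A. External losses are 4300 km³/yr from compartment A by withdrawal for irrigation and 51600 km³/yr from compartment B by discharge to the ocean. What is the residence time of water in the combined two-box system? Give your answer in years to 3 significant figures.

Residence time in the combined system uses the total inventory and the total *external* removal — internal exchanges between the two boxes cancel.
M_total = 1710 + 716 = 2426.0 km³.
ΣF_external_out = 4300 + 51600 = 55900 km³/yr.
τ = M_total / ΣF_ext = 2426.0 / 55900 = 0.04340 yr.

0.0434 yr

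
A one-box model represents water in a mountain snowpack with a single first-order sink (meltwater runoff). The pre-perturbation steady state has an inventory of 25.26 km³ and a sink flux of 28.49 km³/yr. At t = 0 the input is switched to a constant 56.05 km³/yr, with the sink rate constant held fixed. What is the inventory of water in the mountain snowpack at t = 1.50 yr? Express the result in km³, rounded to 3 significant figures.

45.2 km³

Residence time τ = M₀/F₀ = 0.8866 yr. The eventual steady state is M_∞ = M₀·(F₁/F₀) = 25.26 × 56.05/28.49 = 49.695 km³.
The anomaly ΔM(t) = M(t) − M_∞ decays as ΔM₀·e^(−t/τ) with ΔM₀ = 25.26 − 49.695 = −24.44 km³.
At t = 1.50 yr, e^(−t/τ) = e^(−1.692) = 0.1842, so ΔM = −4.501 km³ and M = 49.695 − 4.501 = 45.195 km³.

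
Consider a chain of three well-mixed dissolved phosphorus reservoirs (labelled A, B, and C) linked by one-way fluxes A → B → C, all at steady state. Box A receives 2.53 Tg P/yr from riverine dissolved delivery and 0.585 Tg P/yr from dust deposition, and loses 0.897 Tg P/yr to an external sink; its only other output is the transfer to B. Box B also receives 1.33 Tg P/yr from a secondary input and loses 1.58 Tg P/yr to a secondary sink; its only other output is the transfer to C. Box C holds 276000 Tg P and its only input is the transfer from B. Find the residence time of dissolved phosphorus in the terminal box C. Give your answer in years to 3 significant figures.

140000 yr

Box A: F(A→B) = (2.53 + 0.585) − 0.897 = 2.2180 Tg P/yr.
Box B: F(B→C) = (2.2180 + 1.33) − 1.58 = 1.9680 Tg P/yr.
Box C throughput = its input = 1.9680 Tg P/yr; τ = 276000 / 1.9680 = 140200 yr.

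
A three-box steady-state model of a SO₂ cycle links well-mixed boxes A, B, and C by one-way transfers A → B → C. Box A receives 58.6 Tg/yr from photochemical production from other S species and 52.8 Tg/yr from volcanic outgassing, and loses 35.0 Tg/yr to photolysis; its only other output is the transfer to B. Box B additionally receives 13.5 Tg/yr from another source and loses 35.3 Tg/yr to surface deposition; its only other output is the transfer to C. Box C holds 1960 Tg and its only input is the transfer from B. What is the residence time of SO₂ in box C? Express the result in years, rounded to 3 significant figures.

Box A: F(A→B) = (58.6 + 52.8) − 35.0 = 76.400 Tg/yr.
Box B: F(B→C) = (76.400 + 13.5) − 35.3 = 54.600 Tg/yr.
Box C throughput = its input = 54.600 Tg/yr; τ = 1960 / 54.600 = 35.90 yr.

35.9 yr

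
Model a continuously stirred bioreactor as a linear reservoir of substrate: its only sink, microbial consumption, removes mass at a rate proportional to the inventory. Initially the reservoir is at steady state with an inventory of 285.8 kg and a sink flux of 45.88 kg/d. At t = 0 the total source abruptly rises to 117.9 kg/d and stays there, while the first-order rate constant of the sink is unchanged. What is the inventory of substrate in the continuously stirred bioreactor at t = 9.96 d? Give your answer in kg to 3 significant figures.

The sink rate constant is k = F₀/M₀ = 45.88/285.8 = 0.1605 d⁻¹.
Solving dM/dt = F₁ − kM with M(0) = M₀ gives M(t) = F₁/k + (M₀ − F₁/k)·e^(−kt).
F₁/k = 117.9/0.1605 = 734.43 kg; kt = 0.1605 × 9.96 = 1.599, e^(−kt) = 0.2021.
M(9.96) = 734.43 + (285.8 − 734.43) × 0.2021 = 734.43 − 90.68 = 643.76 kg.

644 kg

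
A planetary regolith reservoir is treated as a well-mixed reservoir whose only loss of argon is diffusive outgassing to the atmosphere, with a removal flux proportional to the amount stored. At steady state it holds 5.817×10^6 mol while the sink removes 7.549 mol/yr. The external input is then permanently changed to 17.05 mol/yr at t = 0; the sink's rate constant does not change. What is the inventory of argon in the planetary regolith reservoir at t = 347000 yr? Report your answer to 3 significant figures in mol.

Residence time τ = M₀/F₀ = 770600 yr. The eventual steady state is M_∞ = M₀·(F₁/F₀) = 5.817×10^6 × 17.05/7.549 = 1.3138×10^7 mol.
The anomaly ΔM(t) = M(t) − M_∞ decays as ΔM₀·e^(−t/τ) with ΔM₀ = 5.817×10^6 − 1.3138×10^7 = −7.321×10^6 mol.
At t = 347000 yr, e^(−t/τ) = e^(−0.4503) = 0.6374, so ΔM = −4.667×10^6 mol and M = 1.3138×10^7 − 4.667×10^6 = 8.4715×10^6 mol.

8.47×10^6 mol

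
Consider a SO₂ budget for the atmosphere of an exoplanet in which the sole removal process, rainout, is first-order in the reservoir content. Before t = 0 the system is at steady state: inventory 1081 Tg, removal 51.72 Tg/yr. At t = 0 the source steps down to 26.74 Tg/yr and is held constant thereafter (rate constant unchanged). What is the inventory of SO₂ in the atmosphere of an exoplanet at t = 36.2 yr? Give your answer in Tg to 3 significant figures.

651 Tg

τ = M₀/F₀ = 1081/51.72 = 20.90 yr; rate constant k = 1/τ.
New steady state M_∞ = F₁/k = F₁·τ = 26.74 × 20.90 = 558.89 Tg.
M(t) = M_∞ + (M₀ − M_∞)·e^(−t/τ); t/τ = 36.2/20.90 = 1.732, so e^(−t/τ) = 0.1769.
M(t) = 558.89 + 522.1 × 0.1769 = 651.27 Tg.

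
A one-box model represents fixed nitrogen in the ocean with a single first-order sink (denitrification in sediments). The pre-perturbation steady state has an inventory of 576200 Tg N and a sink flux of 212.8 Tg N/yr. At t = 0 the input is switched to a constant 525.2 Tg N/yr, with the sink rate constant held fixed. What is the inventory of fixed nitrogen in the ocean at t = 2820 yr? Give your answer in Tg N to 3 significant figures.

The sink rate constant is k = F₀/M₀ = 212.8/576200 = 0.0003693 yr⁻¹.
Solving dM/dt = F₁ − kM with M(0) = M₀ gives M(t) = F₁/k + (M₀ − F₁/k)·e^(−kt).
F₁/k = 525.2/0.0003693 = 1.4221×10^6 Tg N; kt = 0.0003693 × 2820 = 1.041, e^(−kt) = 0.3529.
M(2820) = 1.4221×10^6 + (576200 − 1.4221×10^6) × 0.3529 = 1.4221×10^6 − 298500 = 1.1235×10^6 Tg N.

1.12×10^6 Tg N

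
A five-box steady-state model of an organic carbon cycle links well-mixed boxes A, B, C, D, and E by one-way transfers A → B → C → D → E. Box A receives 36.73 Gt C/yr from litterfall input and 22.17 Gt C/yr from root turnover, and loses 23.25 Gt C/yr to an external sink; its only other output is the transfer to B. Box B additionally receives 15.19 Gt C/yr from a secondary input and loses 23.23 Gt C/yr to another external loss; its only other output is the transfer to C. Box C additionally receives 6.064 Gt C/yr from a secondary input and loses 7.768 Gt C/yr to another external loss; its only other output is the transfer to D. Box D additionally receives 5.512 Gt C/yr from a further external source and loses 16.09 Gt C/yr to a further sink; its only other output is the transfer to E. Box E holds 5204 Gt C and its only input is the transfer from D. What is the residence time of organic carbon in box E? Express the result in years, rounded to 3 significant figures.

340 yr

Box A: F(A→B) = (36.73 + 22.17) − 23.25 = 35.650 Gt C/yr.
Box B: F(B→C) = (35.650 + 15.19) − 23.23 = 27.610 Gt C/yr.
Box C: F(C→D) = (27.610 + 6.064) − 7.768 = 25.906 Gt C/yr.
Box D: F(D→E) = (25.906 + 5.512) − 16.09 = 15.328 Gt C/yr.
Box E throughput = its input = 15.328 Gt C/yr; τ = 5204 / 15.328 = 339.5 yr.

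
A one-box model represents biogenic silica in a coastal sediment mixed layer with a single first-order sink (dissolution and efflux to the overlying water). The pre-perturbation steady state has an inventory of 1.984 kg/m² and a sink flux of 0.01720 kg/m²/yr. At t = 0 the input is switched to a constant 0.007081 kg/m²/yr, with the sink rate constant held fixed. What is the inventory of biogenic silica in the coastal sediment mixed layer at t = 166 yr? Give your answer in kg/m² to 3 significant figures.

The sink rate constant is k = F₀/M₀ = 0.01720/1.984 = 0.008669 yr⁻¹.
Solving dM/dt = F₁ − kM with M(0) = M₀ gives M(t) = F₁/k + (M₀ − F₁/k)·e^(−kt).
F₁/k = 0.007081/0.008669 = 0.81679 kg/m²; kt = 0.008669 × 166 = 1.439, e^(−kt) = 0.2371.
M(166) = 0.81679 + (1.984 − 0.81679) × 0.2371 = 0.81679 + 0.2768 = 1.0936 kg/m².

1.09 kg/m²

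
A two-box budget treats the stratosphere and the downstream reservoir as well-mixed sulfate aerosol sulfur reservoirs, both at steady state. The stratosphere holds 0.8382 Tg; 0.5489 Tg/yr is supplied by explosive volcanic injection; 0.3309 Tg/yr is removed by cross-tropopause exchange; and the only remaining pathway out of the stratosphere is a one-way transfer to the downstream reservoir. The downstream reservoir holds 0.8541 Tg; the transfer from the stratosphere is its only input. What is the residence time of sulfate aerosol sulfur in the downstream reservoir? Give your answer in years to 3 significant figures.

Balance the stratosphere: ΣF_in = 0.54890 Tg/yr.
Transfer to the downstream reservoir = ΣF_in − (0.3309) = 0.21800 Tg/yr.
At steady state the output of the downstream reservoir equals its input, 0.21800 Tg/yr.
τ = M / F = 0.8541 / 0.21800 = 3.918 yr.

3.92 yr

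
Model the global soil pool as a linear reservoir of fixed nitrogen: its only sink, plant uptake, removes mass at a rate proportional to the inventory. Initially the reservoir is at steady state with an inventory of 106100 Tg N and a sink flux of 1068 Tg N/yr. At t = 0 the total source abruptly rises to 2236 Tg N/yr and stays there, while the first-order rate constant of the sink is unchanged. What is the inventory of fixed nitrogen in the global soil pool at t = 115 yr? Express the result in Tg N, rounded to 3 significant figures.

186000 Tg N

The sink rate constant is k = F₀/M₀ = 1068/106100 = 0.01007 yr⁻¹.
Solving dM/dt = F₁ − kM with M(0) = M₀ gives M(t) = F₁/k + (M₀ − F₁/k)·e^(−kt).
F₁/k = 2236/0.01007 = 222130 Tg N; kt = 0.01007 × 115 = 1.158, e^(−kt) = 0.3142.
M(115) = 222130 + (106100 − 222130) × 0.3142 = 222130 − 36460 = 185670 Tg N.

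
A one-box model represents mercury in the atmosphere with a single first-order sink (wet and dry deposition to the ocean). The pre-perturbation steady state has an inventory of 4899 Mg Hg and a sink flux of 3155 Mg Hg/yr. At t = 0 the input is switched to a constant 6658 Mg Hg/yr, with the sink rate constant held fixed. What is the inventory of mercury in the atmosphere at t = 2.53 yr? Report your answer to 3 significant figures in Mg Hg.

9270 Mg Hg

Residence time τ = M₀/F₀ = 1.553 yr. The eventual steady state is M_∞ = M₀·(F₁/F₀) = 4899 × 6658/3155 = 10338 Mg Hg.
The anomaly ΔM(t) = M(t) − M_∞ decays as ΔM₀·e^(−t/τ) with ΔM₀ = 4899 − 10338 = −5439 Mg Hg.
At t = 2.53 yr, e^(−t/τ) = e^(−1.629) = 0.1961, so ΔM = −1066 Mg Hg and M = 10338 − 1066 = 9271.9 Mg Hg.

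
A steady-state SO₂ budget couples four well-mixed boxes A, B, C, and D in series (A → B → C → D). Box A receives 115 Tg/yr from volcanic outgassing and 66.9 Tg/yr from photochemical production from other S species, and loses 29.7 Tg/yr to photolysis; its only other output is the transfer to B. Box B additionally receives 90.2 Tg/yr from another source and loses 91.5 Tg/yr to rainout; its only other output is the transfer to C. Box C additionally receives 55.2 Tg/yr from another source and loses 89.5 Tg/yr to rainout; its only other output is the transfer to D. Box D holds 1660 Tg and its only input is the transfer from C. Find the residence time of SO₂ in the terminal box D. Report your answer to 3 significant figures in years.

14.2 yr

Box A: F(A→B) = (115 + 66.9) − 29.7 = 152.20 Tg/yr.
Box B: F(B→C) = (152.20 + 90.2) − 91.5 = 150.90 Tg/yr.
Box C: F(C→D) = (150.90 + 55.2) − 89.5 = 116.60 Tg/yr.
Box D throughput = its input = 116.60 Tg/yr; τ = 1660 / 116.60 = 14.24 yr.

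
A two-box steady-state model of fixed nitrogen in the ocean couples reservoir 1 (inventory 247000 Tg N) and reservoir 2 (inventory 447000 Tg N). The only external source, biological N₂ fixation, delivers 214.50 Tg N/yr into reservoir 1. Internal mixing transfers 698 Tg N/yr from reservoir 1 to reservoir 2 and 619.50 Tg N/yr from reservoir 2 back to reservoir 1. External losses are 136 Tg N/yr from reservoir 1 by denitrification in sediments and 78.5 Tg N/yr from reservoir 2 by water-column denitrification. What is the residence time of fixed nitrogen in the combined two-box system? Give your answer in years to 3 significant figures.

3240 yr

Treat the two boxes together as one reservoir: the mixing fluxes between them are internal recycling, so τ = ΣM / Σ(external losses).
M_total = 247000 + 447000 = 694000 Tg N.
ΣF_external_out = 136 + 78.5 = 214.50 Tg N/yr.
τ = M_total / ΣF_ext = 694000 / 214.50 = 3235 yr.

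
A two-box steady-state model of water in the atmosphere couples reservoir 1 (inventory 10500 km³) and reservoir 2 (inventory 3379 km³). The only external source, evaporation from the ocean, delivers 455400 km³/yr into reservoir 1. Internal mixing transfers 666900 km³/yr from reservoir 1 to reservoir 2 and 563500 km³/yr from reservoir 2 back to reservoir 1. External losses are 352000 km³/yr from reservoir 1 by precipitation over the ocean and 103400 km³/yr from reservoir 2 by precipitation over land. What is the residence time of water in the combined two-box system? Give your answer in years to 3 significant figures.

Treat the two boxes together as one reservoir: the mixing fluxes between them are internal recycling, so τ = ΣM / Σ(external losses).
M_total = 10500 + 3379 = 13879 km³.
ΣF_external_out = 352000 + 103400 = 455400 km³/yr.
τ = M_total / ΣF_ext = 13879 / 455400 = 0.03048 yr.

0.0305 yr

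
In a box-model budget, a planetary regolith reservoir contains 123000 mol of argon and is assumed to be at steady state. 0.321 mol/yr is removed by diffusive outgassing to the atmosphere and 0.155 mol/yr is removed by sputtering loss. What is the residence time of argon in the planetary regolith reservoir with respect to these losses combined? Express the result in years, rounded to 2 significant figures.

Total removal = 0.3210 + 0.1550 = 0.47600 mol/yr.
τ = M / ΣF_out = 123000 / 0.47600 = 258400 yr.

260000 yr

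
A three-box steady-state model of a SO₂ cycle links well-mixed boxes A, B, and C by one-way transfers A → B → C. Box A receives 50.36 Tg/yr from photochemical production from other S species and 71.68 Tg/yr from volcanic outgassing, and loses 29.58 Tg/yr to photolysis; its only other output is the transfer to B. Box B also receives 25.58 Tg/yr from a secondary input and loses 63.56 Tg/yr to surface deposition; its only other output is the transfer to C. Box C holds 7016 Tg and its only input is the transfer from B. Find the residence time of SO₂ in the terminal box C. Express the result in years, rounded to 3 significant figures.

129 yr

Box A: F(A→B) = (50.36 + 71.68) − 29.58 = 92.460 Tg/yr.
Box B: F(B→C) = (92.460 + 25.58) − 63.56 = 54.480 Tg/yr.
Box C throughput = its input = 54.480 Tg/yr; τ = 7016 / 54.480 = 128.8 yr.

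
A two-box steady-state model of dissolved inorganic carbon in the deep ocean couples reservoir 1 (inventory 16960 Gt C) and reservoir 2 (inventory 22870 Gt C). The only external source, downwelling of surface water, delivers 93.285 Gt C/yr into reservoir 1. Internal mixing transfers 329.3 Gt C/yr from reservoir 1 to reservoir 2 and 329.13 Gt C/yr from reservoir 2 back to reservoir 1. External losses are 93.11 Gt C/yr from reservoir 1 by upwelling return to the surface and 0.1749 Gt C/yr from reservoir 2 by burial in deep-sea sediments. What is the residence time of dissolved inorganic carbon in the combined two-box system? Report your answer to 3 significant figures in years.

Treat the two boxes together as one reservoir: the mixing fluxes between them are internal recycling, so τ = ΣM / Σ(external losses).
M_total = 16960 + 22870 = 39830 Gt C.
ΣF_external_out = 93.11 + 0.1749 = 93.285 Gt C/yr.
τ = M_total / ΣF_ext = 39830 / 93.285 = 427.0 yr.

427 yr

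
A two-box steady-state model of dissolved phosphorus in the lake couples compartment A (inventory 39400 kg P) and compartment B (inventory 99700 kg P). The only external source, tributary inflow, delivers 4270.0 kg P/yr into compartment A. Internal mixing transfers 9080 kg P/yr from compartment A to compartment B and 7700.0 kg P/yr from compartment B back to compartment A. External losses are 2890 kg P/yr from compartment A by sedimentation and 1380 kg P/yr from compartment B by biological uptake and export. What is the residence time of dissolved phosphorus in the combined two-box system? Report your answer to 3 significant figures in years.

32.6 yr

Residence time in the combined system uses the total inventory and the total *external* removal — internal exchanges between the two boxes cancel.
M_total = 39400 + 99700 = 139100 kg P.
ΣF_external_out = 2890 + 1380 = 4270.0 kg P/yr.
τ = M_total / ΣF_ext = 139100 / 4270.0 = 32.58 yr.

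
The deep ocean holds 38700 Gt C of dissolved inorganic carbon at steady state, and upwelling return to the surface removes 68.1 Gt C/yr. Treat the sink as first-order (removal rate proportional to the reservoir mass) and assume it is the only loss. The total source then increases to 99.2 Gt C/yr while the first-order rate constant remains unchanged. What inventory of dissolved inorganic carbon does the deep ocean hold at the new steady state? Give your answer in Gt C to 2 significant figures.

56000 Gt C

Rate constant k = F/M = 68.1 / 38700 = 0.001760 yr⁻¹.
At the new steady state, source = k·M_new ⇒ M_new = 99.2 / 0.001760 = 56370 Gt C.
(Equivalently M_new = M × F_new/F_old = 38700 × 99.2/68.1.)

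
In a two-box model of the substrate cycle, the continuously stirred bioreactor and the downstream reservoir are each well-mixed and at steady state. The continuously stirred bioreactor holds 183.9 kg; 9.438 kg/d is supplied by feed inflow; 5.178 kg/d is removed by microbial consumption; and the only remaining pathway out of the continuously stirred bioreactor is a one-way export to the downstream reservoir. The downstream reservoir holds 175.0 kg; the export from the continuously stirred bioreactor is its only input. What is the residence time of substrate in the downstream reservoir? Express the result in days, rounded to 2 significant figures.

41 d

Balance the continuously stirred bioreactor: ΣF_in = 9.4380 kg/d.
Export to the downstream reservoir = ΣF_in − (5.178) = 4.2600 kg/d.
At steady state the output of the downstream reservoir equals its input, 4.2600 kg/d.
τ = M / F = 175.0 / 4.2600 = 41.08 d.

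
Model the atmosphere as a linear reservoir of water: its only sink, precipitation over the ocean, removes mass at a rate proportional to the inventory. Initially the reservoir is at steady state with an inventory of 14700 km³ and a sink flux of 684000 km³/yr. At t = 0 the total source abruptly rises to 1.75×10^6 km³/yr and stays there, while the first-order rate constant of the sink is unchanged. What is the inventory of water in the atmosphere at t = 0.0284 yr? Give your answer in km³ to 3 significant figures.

31500 km³

τ = M₀/F₀ = 14700/684000 = 0.02149 yr; rate constant k = 1/τ.
New steady state M_∞ = F₁/k = F₁·τ = 1.75×10^6 × 0.02149 = 37610 km³.
M(t) = M_∞ + (M₀ − M_∞)·e^(−t/τ); t/τ = 0.0284/0.02149 = 1.321, so e^(−t/τ) = 0.2667.
M(t) = 37610 − 22910 × 0.2667 = 31499 km³.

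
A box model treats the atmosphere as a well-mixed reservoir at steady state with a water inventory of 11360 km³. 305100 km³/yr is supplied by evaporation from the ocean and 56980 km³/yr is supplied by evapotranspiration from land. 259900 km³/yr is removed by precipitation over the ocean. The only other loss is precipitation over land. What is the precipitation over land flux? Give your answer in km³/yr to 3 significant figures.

At steady state ΣF_in = ΣF_out.
ΣF_in = 305100 + 56980 = 362080 km³/yr.
Precipitation over land flux = ΣF_in − (259900) = 362080 − 259900 = 102200 km³/yr.

102000 km³/yr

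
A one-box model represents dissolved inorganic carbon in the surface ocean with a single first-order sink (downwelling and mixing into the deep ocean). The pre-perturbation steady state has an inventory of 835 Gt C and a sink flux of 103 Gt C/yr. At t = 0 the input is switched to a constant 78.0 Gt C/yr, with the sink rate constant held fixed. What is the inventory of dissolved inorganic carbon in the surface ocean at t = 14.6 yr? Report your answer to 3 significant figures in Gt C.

Residence time τ = M₀/F₀ = 8.107 yr. The eventual steady state is M_∞ = M₀·(F₁/F₀) = 835 × 78.0/103 = 632.33 Gt C.
The anomaly ΔM(t) = M(t) − M_∞ decays as ΔM₀·e^(−t/τ) with ΔM₀ = 835 − 632.33 = 202.7 Gt C.
At t = 14.6 yr, e^(−t/τ) = e^(−1.801) = 0.1651, so ΔM = 33.47 Gt C and M = 632.33 + 33.47 = 665.80 Gt C.

666 Gt C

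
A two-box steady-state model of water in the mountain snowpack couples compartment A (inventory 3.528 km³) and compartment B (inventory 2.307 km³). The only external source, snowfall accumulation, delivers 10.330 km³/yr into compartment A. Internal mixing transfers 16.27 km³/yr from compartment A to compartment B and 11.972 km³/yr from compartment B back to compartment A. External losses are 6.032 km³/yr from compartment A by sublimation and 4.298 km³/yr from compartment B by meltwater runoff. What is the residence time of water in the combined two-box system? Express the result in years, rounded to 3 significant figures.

Residence time in the combined system uses the total inventory and the total *external* removal — internal exchanges between the two boxes cancel.
M_total = 3.528 + 2.307 = 5.8350 km³.
ΣF_external_out = 6.032 + 4.298 = 10.330 km³/yr.
τ = M_total / ΣF_ext = 5.8350 / 10.330 = 0.5649 yr.

0.565 yr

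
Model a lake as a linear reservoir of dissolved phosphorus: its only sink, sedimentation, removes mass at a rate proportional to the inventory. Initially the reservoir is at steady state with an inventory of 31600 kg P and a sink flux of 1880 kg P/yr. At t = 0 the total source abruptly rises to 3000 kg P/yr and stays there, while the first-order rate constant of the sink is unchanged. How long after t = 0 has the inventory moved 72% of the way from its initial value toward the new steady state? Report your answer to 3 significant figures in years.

τ = M₀/F₀ = 31600/1880 = 16.81 yr.
The remaining gap fraction is e^(−t/τ); 72% covered ⇒ e^(−t/τ) = 0.280.
t = −τ ln(0.280) = 16.81 × 1.273 = 21.40 yr.

21.4 yr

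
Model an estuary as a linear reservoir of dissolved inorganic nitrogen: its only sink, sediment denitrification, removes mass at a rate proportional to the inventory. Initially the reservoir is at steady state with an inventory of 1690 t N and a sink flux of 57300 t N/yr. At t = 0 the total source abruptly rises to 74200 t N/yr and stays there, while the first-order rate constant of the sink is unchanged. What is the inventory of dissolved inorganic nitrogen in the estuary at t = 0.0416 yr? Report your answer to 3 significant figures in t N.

2070 t N

Residence time τ = M₀/F₀ = 0.02949 yr. The eventual steady state is M_∞ = M₀·(F₁/F₀) = 1690 × 74200/57300 = 2188.4 t N.
The anomaly ΔM(t) = M(t) − M_∞ decays as ΔM₀·e^(−t/τ) with ΔM₀ = 1690 − 2188.4 = −498.4 t N.
At t = 0.0416 yr, e^(−t/τ) = e^(−1.410) = 0.2440, so ΔM = −121.6 t N and M = 2188.4 − 121.6 = 2066.8 t N.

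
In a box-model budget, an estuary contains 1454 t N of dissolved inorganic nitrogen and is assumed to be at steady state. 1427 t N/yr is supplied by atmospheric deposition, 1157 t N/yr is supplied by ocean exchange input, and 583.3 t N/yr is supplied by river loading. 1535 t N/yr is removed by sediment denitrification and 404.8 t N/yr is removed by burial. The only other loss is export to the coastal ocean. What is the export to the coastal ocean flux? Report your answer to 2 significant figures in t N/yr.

1200 t N/yr

At steady state ΣF_in = ΣF_out.
ΣF_in = 1427 + 1157 + 583.3 = 3167.3 t N/yr.
Export to the coastal ocean flux = ΣF_in − (1535 + 404.8) = 3167.3 − 1940 = 1228 t N/yr.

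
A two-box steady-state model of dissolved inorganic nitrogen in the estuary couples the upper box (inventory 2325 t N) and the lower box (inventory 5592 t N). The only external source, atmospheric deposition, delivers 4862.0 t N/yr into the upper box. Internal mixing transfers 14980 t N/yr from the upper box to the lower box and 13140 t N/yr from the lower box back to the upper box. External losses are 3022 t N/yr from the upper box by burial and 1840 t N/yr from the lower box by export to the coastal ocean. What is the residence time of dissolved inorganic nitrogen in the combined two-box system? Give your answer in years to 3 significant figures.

1.63 yr

Residence time in the combined system uses the total inventory and the total *external* removal — internal exchanges between the two boxes cancel.
M_total = 2325 + 5592 = 7917.0 t N.
ΣF_external_out = 3022 + 1840 = 4862.0 t N/yr.
τ = M_total / ΣF_ext = 7917.0 / 4862.0 = 1.628 yr.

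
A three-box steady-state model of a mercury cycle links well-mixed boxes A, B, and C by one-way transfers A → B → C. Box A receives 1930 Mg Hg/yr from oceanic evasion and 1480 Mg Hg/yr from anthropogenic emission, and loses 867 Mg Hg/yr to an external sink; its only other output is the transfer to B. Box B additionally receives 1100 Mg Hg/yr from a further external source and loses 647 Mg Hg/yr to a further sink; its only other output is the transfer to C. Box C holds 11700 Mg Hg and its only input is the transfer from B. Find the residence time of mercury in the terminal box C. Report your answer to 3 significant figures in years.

Box A: F(A→B) = (1930 + 1480) − 867 = 2543.0 Mg Hg/yr.
Box B: F(B→C) = (2543.0 + 1100) − 647 = 2996.0 Mg Hg/yr.
Box C throughput = its input = 2996.0 Mg Hg/yr; τ = 11700 / 2996.0 = 3.905 yr.

3.91 yr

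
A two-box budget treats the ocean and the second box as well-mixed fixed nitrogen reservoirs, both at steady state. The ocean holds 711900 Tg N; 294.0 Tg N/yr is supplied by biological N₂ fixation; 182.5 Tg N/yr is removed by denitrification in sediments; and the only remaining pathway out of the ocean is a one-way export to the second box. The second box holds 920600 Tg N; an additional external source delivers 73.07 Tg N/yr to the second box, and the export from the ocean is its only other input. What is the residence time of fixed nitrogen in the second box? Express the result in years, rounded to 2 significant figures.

5000 yr

Balance the ocean: ΣF_in = 294.00 Tg N/yr.
Export to the second box = ΣF_in − (182.5) = 111.50 Tg N/yr.
Total input to the second box = 111.50 + 73.07 = 184.57 Tg N/yr; at steady state this equals its total output.
τ = M / F = 920600 / 184.57 = 4988 yr.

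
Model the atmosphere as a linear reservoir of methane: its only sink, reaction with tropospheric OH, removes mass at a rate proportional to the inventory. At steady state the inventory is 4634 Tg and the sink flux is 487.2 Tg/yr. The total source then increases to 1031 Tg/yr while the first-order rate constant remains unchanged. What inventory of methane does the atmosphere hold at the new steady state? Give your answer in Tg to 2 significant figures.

Rate constant k = F/M = 487.2 / 4634 = 0.1051 yr⁻¹.
At the new steady state, source = k·M_new ⇒ M_new = 1031 / 0.1051 = 9806 Tg.
(Equivalently M_new = M × F_new/F_old = 4634 × 1031/487.2.)

9800 Tg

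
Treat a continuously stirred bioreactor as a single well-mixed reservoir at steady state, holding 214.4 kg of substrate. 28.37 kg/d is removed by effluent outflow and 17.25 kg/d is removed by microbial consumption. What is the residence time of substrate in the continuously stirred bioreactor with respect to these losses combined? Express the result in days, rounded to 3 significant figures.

4.70 d

Total removal = 28.37 + 17.25 = 45.620 kg/d.
τ = M / ΣF_out = 214.4 / 45.620 = 4.700 d.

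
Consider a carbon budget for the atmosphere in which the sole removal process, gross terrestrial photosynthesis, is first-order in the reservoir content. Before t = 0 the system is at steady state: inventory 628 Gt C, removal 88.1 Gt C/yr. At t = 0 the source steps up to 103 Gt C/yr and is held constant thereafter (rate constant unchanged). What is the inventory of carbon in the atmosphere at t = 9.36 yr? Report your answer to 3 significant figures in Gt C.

706 Gt C

The sink rate constant is k = F₀/M₀ = 88.1/628 = 0.1403 yr⁻¹.
Solving dM/dt = F₁ − kM with M(0) = M₀ gives M(t) = F₁/k + (M₀ − F₁/k)·e^(−kt).
F₁/k = 103/0.1403 = 734.21 Gt C; kt = 0.1403 × 9.36 = 1.313, e^(−kt) = 0.2690.
M(9.36) = 734.21 + (628 − 734.21) × 0.2690 = 734.21 − 28.57 = 705.64 Gt C.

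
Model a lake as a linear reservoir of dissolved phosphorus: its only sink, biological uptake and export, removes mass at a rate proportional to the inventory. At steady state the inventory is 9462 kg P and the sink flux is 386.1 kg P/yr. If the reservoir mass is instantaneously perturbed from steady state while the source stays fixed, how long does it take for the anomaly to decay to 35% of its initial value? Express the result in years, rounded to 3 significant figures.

25.7 yr

For a linear reservoir the anomaly decays as exp(−t/τ) with τ = M/F = 9462/386.1 = 24.51 yr.
exp(−t/τ) = 0.35 ⇒ t = −τ ln(0.35) = 24.51 × 1.050 = 25.73 yr.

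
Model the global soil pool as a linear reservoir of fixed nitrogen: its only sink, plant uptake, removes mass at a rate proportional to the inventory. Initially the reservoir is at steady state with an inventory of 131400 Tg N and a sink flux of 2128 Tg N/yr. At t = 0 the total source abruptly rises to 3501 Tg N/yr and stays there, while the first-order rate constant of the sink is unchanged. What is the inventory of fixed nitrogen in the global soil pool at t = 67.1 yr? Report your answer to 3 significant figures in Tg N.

Residence time τ = M₀/F₀ = 61.75 yr. The eventual steady state is M_∞ = M₀·(F₁/F₀) = 131400 × 3501/2128 = 216180 Tg N.
The anomaly ΔM(t) = M(t) − M_∞ decays as ΔM₀·e^(−t/τ) with ΔM₀ = 131400 − 216180 = −84780 Tg N.
At t = 67.1 yr, e^(−t/τ) = e^(−1.087) = 0.3373, so ΔM = −28600 Tg N and M = 216180 − 28600 = 187580 Tg N.

188000 Tg N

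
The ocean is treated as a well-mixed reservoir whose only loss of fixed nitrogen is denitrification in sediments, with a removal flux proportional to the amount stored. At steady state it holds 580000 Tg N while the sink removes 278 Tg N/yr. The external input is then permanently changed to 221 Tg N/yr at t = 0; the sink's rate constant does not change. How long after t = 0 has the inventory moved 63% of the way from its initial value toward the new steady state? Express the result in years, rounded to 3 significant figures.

τ = M₀/F₀ = 580000/278 = 2086 yr.
The remaining gap fraction is e^(−t/τ); 63% covered ⇒ e^(−t/τ) = 0.370.
t = −τ ln(0.370) = 2086 × 0.9943 = 2074 yr.

2070 yr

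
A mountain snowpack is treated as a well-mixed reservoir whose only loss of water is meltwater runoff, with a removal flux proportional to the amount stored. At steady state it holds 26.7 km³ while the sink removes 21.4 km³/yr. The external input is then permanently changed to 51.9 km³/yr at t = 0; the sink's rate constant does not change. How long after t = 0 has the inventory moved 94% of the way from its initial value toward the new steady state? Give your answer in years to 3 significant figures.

τ = M₀/F₀ = 26.7/21.4 = 1.248 yr.
The remaining gap fraction is e^(−t/τ); 94% covered ⇒ e^(−t/τ) = 0.0600.
t = −τ ln(0.0600) = 1.248 × 2.813 = 3.510 yr.

3.51 yr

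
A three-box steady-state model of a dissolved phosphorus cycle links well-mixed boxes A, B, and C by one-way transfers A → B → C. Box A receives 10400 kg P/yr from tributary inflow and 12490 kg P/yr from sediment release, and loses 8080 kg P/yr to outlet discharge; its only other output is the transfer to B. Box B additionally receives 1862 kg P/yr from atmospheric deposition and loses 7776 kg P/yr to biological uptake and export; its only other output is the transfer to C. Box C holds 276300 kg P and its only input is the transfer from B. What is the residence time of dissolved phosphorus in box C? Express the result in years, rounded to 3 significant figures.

31.1 yr

Box A: F(A→B) = (10400 + 12490) − 8080 = 14810 kg P/yr.
Box B: F(B→C) = (14810 + 1862) − 7776 = 8896.0 kg P/yr.
Box C throughput = its input = 8896.0 kg P/yr; τ = 276300 / 8896.0 = 31.06 yr.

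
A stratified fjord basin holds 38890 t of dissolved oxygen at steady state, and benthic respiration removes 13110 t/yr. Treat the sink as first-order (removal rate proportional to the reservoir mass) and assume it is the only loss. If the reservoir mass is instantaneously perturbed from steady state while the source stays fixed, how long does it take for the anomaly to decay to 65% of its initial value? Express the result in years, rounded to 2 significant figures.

1.3 yr

For a linear reservoir the anomaly decays as exp(−t/τ) with τ = M/F = 38890/13110 = 2.966 yr.
exp(−t/τ) = 0.65 ⇒ t = −τ ln(0.65) = 2.966 × 0.4308 = 1.278 yr.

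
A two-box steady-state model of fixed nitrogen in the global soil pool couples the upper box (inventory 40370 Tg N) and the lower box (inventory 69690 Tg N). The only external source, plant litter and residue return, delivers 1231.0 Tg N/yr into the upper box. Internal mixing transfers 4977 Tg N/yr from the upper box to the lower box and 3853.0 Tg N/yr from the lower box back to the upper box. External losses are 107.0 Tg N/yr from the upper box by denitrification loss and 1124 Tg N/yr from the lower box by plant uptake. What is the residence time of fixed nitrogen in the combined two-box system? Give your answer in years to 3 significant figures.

89.4 yr

Residence time in the combined system uses the total inventory and the total *external* removal — internal exchanges between the two boxes cancel.
M_total = 40370 + 69690 = 110060 Tg N.
ΣF_external_out = 107.0 + 1124 = 1231.0 Tg N/yr.
τ = M_total / ΣF_ext = 110060 / 1231.0 = 89.41 yr.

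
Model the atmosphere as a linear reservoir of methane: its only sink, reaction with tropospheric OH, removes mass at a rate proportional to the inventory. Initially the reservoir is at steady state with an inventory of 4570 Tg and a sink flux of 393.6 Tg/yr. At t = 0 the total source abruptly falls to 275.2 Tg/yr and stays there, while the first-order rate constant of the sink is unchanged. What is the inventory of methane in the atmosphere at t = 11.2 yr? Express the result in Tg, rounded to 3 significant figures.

3720 Tg

The sink rate constant is k = F₀/M₀ = 393.6/4570 = 0.08613 yr⁻¹.
Solving dM/dt = F₁ − kM with M(0) = M₀ gives M(t) = F₁/k + (M₀ − F₁/k)·e^(−kt).
F₁/k = 275.2/0.08613 = 3195.3 Tg; kt = 0.08613 × 11.2 = 0.9646, e^(−kt) = 0.3811.
M(11.2) = 3195.3 + (4570 − 3195.3) × 0.3811 = 3195.3 + 523.9 = 3719.2 Tg.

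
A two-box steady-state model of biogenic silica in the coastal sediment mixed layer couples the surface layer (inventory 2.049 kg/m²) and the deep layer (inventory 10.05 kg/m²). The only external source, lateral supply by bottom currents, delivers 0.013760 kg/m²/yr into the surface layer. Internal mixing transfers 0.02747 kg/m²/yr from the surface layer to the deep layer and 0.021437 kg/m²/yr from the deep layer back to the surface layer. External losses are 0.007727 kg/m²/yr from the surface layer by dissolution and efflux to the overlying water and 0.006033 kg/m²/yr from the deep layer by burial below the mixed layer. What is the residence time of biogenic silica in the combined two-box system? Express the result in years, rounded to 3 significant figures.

For the system as a whole, the A↔B exchange is internal and contributes nothing to the throughput; only the external sinks remove mass.
M_total = 2.049 + 10.05 = 12.099 kg/m².
ΣF_external_out = 0.007727 + 0.006033 = 0.013760 kg/m²/yr.
τ = M_total / ΣF_ext = 12.099 / 0.013760 = 879.3 yr.

879 yr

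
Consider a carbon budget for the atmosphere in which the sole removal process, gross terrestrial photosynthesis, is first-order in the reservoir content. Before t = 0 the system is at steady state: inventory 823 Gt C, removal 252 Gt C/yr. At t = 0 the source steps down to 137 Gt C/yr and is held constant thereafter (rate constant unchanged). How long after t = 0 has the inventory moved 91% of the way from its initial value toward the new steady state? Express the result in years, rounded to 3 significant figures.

τ = M₀/F₀ = 823/252 = 3.266 yr.
The remaining gap fraction is e^(−t/τ); 91% covered ⇒ e^(−t/τ) = 0.0900.
t = −τ ln(0.0900) = 3.266 × 2.408 = 7.864 yr.

7.86 yr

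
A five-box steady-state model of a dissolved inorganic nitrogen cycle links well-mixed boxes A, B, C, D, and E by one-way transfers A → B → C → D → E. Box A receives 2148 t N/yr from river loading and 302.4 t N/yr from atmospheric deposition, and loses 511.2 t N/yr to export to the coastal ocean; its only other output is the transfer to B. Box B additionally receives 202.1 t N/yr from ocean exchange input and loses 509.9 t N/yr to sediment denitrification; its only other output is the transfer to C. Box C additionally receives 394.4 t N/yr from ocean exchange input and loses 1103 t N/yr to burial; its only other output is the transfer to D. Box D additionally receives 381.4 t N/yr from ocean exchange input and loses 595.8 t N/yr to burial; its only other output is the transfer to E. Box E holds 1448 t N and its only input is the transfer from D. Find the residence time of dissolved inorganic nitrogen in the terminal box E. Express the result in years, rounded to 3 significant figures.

2.04 yr

Box A: F(A→B) = (2148 + 302.4) − 511.2 = 1939.2 t N/yr.
Box B: F(B→C) = (1939.2 + 202.1) − 509.9 = 1631.4 t N/yr.
Box C: F(C→D) = (1631.4 + 394.4) − 1103 = 922.80 t N/yr.
Box D: F(D→E) = (922.80 + 381.4) − 595.8 = 708.40 t N/yr.
Box E throughput = its input = 708.40 t N/yr; τ = 1448 / 708.40 = 2.044 yr.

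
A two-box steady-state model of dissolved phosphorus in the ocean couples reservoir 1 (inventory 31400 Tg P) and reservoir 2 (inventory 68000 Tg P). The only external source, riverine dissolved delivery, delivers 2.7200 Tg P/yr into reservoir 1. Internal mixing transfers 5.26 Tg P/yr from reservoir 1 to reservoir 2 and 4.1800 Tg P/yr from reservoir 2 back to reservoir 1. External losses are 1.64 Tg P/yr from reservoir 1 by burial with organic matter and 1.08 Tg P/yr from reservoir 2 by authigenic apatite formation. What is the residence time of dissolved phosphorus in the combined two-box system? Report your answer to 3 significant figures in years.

For the system as a whole, the A↔B exchange is internal and contributes nothing to the throughput; only the external sinks remove mass.
M_total = 31400 + 68000 = 99400 Tg P.
ΣF_external_out = 1.64 + 1.08 = 2.7200 Tg P/yr.
τ = M_total / ΣF_ext = 99400 / 2.7200 = 36540 yr.

36500 yr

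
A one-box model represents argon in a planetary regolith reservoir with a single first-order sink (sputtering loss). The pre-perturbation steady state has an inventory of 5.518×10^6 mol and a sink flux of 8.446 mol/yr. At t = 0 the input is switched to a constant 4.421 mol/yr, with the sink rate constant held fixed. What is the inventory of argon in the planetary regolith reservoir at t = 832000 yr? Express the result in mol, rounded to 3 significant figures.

Residence time τ = M₀/F₀ = 653300 yr. The eventual steady state is M_∞ = M₀·(F₁/F₀) = 5.518×10^6 × 4.421/8.446 = 2.8884×10^6 mol.
The anomaly ΔM(t) = M(t) − M_∞ decays as ΔM₀·e^(−t/τ) with ΔM₀ = 5.518×10^6 − 2.8884×10^6 = 2.630×10^6 mol.
At t = 832000 yr, e^(−t/τ) = e^(−1.273) = 0.2799, so ΔM = 735900 mol and M = 2.8884×10^6 + 735900 = 3.6243×10^6 mol.

3.62×10^6 mol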